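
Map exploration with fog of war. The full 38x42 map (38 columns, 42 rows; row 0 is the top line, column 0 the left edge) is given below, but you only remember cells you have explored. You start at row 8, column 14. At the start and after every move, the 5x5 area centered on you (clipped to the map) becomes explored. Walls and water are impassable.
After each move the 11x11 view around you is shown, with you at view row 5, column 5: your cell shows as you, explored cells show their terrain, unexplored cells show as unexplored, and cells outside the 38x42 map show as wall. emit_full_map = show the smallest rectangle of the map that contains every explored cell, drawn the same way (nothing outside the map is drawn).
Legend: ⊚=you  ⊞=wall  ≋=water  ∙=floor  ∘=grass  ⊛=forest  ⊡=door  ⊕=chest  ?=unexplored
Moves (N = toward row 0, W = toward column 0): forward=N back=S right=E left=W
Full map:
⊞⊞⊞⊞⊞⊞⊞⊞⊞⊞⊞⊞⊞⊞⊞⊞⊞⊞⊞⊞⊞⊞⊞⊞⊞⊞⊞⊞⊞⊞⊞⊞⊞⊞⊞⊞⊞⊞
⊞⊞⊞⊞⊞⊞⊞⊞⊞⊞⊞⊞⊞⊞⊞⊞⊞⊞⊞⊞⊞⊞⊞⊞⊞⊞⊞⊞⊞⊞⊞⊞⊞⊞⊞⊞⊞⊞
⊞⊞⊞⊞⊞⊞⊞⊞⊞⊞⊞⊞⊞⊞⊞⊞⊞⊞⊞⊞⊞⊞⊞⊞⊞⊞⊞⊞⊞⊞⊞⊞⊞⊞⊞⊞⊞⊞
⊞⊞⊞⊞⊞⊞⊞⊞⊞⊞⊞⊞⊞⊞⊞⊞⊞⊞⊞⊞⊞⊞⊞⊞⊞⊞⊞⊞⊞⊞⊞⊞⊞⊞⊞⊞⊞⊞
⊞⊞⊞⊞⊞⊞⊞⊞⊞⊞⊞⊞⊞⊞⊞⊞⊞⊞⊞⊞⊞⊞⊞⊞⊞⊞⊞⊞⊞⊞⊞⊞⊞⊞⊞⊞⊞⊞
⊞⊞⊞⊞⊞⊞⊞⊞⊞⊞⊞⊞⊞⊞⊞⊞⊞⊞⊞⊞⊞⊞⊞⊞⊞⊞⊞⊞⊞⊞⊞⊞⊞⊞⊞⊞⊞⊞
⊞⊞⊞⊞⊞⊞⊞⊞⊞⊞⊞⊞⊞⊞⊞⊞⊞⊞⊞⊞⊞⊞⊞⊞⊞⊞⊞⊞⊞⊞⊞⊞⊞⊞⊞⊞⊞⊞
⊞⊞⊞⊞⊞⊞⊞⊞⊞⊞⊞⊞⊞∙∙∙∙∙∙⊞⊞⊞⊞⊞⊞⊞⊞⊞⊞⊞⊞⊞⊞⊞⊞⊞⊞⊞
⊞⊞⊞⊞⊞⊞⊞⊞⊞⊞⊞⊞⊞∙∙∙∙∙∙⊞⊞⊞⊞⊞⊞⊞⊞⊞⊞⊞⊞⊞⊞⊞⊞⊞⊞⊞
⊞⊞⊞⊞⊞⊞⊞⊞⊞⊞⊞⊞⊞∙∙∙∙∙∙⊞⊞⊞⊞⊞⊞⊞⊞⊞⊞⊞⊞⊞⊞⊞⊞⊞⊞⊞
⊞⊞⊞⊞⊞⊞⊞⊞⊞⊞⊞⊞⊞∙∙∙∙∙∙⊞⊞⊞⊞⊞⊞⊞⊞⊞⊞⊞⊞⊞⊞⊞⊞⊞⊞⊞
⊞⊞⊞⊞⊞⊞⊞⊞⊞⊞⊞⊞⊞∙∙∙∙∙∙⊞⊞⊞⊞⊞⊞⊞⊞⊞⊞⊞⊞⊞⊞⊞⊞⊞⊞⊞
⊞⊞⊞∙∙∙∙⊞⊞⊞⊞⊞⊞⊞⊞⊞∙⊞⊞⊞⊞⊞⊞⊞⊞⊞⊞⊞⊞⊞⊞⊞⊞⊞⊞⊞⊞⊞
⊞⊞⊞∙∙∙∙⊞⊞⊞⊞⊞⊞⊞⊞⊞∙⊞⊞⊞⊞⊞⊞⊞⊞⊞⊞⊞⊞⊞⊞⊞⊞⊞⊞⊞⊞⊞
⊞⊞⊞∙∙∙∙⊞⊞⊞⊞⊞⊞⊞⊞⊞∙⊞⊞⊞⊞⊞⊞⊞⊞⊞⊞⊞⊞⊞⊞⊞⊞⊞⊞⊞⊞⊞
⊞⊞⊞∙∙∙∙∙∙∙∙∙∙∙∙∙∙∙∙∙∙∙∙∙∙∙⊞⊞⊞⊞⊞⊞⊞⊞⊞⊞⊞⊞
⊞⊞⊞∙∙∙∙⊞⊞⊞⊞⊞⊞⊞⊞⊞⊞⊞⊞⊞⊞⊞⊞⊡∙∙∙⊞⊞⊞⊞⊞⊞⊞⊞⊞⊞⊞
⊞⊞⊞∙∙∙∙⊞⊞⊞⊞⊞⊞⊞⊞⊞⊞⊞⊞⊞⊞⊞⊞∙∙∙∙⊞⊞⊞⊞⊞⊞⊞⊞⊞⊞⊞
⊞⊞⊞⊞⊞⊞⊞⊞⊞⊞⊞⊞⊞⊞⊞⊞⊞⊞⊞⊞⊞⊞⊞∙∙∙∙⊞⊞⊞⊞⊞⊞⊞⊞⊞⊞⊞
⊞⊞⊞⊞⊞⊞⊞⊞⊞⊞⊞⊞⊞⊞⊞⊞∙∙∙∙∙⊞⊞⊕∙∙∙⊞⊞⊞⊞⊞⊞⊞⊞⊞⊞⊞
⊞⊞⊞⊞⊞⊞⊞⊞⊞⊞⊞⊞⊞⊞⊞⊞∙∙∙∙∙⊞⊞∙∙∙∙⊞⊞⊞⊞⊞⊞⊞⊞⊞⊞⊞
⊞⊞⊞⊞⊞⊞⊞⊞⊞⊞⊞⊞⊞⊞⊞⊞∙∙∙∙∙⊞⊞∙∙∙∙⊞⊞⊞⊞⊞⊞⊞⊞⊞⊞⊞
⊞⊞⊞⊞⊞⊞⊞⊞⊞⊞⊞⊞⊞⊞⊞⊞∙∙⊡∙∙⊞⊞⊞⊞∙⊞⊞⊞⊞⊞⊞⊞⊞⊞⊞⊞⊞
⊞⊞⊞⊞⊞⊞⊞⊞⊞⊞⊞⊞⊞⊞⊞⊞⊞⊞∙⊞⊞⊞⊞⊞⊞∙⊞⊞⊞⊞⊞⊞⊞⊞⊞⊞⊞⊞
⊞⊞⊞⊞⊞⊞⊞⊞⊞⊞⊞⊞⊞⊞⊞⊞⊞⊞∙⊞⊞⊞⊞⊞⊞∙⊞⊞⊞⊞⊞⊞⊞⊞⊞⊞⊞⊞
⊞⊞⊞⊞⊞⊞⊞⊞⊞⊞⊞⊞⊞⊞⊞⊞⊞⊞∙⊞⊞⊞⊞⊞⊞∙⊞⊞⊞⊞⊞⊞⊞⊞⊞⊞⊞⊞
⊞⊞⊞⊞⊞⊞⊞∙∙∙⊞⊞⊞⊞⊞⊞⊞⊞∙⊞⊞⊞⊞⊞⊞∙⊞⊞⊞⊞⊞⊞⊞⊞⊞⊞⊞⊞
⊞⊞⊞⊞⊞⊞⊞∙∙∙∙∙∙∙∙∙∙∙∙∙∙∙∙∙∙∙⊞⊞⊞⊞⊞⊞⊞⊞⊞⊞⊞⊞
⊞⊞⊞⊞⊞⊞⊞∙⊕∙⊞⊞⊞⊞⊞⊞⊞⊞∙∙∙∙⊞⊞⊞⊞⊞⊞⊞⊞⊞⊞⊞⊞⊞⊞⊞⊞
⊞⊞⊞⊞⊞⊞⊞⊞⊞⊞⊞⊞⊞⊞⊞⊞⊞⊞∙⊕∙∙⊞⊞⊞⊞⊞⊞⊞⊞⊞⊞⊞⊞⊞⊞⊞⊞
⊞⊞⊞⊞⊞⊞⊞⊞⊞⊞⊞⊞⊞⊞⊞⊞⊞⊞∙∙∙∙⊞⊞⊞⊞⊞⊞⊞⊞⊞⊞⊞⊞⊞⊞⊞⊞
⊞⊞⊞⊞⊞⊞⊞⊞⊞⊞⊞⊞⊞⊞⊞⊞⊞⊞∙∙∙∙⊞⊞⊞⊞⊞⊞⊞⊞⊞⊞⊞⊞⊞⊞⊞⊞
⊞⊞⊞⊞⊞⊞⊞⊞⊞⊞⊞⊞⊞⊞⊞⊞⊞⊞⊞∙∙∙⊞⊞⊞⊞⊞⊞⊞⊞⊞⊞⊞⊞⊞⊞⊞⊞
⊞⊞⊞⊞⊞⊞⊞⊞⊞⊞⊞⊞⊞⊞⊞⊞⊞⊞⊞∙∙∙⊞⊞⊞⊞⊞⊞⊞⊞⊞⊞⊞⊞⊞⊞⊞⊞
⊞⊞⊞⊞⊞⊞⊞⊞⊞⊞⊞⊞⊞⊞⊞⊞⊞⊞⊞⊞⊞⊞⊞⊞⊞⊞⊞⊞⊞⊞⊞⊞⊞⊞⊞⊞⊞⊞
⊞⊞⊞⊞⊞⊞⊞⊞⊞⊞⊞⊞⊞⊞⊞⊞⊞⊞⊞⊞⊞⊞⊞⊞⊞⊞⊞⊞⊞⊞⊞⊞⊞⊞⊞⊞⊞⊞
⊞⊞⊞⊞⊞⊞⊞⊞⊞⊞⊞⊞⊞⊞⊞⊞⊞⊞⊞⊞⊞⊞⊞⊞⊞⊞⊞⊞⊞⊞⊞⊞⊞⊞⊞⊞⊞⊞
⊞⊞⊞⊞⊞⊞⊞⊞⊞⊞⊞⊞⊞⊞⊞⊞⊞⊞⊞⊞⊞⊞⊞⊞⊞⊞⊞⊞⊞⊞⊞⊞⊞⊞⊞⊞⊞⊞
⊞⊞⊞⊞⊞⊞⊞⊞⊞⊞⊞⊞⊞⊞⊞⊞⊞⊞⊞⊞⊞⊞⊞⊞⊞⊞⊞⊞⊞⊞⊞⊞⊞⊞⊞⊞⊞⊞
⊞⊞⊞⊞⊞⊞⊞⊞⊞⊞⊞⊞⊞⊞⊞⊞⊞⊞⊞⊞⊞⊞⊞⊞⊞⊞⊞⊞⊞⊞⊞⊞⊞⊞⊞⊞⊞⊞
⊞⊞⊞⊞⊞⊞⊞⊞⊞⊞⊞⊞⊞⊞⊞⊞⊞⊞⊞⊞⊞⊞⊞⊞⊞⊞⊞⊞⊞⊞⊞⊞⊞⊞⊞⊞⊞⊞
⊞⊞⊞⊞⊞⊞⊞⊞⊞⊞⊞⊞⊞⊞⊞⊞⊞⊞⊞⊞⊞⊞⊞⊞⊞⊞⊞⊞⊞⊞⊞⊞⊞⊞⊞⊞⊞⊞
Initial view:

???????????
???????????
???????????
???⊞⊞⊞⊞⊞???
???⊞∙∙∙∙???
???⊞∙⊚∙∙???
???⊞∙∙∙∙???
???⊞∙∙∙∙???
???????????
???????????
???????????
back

???????????
???????????
???⊞⊞⊞⊞⊞???
???⊞∙∙∙∙???
???⊞∙∙∙∙???
???⊞∙⊚∙∙???
???⊞∙∙∙∙???
???⊞∙∙∙∙???
???????????
???????????
???????????

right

???????????
???????????
??⊞⊞⊞⊞⊞????
??⊞∙∙∙∙∙???
??⊞∙∙∙∙∙???
??⊞∙∙⊚∙∙???
??⊞∙∙∙∙∙???
??⊞∙∙∙∙∙???
???????????
???????????
???????????

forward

???????????
???????????
???????????
??⊞⊞⊞⊞⊞⊞???
??⊞∙∙∙∙∙???
??⊞∙∙⊚∙∙???
??⊞∙∙∙∙∙???
??⊞∙∙∙∙∙???
??⊞∙∙∙∙∙???
???????????
???????????

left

???????????
???????????
???????????
???⊞⊞⊞⊞⊞⊞??
???⊞∙∙∙∙∙??
???⊞∙⊚∙∙∙??
???⊞∙∙∙∙∙??
???⊞∙∙∙∙∙??
???⊞∙∙∙∙∙??
???????????
???????????

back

???????????
???????????
???⊞⊞⊞⊞⊞⊞??
???⊞∙∙∙∙∙??
???⊞∙∙∙∙∙??
???⊞∙⊚∙∙∙??
???⊞∙∙∙∙∙??
???⊞∙∙∙∙∙??
???????????
???????????
???????????

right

???????????
???????????
??⊞⊞⊞⊞⊞⊞???
??⊞∙∙∙∙∙???
??⊞∙∙∙∙∙???
??⊞∙∙⊚∙∙???
??⊞∙∙∙∙∙???
??⊞∙∙∙∙∙???
???????????
???????????
???????????

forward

???????????
???????????
???????????
??⊞⊞⊞⊞⊞⊞???
??⊞∙∙∙∙∙???
??⊞∙∙⊚∙∙???
??⊞∙∙∙∙∙???
??⊞∙∙∙∙∙???
??⊞∙∙∙∙∙???
???????????
???????????

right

???????????
???????????
???????????
?⊞⊞⊞⊞⊞⊞⊞???
?⊞∙∙∙∙∙∙???
?⊞∙∙∙⊚∙∙???
?⊞∙∙∙∙∙∙???
?⊞∙∙∙∙∙∙???
?⊞∙∙∙∙∙????
???????????
???????????

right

???????????
???????????
???????????
⊞⊞⊞⊞⊞⊞⊞⊞???
⊞∙∙∙∙∙∙⊞???
⊞∙∙∙∙⊚∙⊞???
⊞∙∙∙∙∙∙⊞???
⊞∙∙∙∙∙∙⊞???
⊞∙∙∙∙∙?????
???????????
???????????

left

???????????
???????????
???????????
?⊞⊞⊞⊞⊞⊞⊞⊞??
?⊞∙∙∙∙∙∙⊞??
?⊞∙∙∙⊚∙∙⊞??
?⊞∙∙∙∙∙∙⊞??
?⊞∙∙∙∙∙∙⊞??
?⊞∙∙∙∙∙????
???????????
???????????

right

???????????
???????????
???????????
⊞⊞⊞⊞⊞⊞⊞⊞???
⊞∙∙∙∙∙∙⊞???
⊞∙∙∙∙⊚∙⊞???
⊞∙∙∙∙∙∙⊞???
⊞∙∙∙∙∙∙⊞???
⊞∙∙∙∙∙?????
???????????
???????????

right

???????????
???????????
???????????
⊞⊞⊞⊞⊞⊞⊞⊞???
∙∙∙∙∙∙⊞⊞???
∙∙∙∙∙⊚⊞⊞???
∙∙∙∙∙∙⊞⊞???
∙∙∙∙∙∙⊞⊞???
∙∙∙∙∙??????
???????????
???????????

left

???????????
???????????
???????????
⊞⊞⊞⊞⊞⊞⊞⊞⊞??
⊞∙∙∙∙∙∙⊞⊞??
⊞∙∙∙∙⊚∙⊞⊞??
⊞∙∙∙∙∙∙⊞⊞??
⊞∙∙∙∙∙∙⊞⊞??
⊞∙∙∙∙∙?????
???????????
???????????

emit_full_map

⊞⊞⊞⊞⊞⊞⊞⊞⊞
⊞∙∙∙∙∙∙⊞⊞
⊞∙∙∙∙⊚∙⊞⊞
⊞∙∙∙∙∙∙⊞⊞
⊞∙∙∙∙∙∙⊞⊞
⊞∙∙∙∙∙???

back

???????????
???????????
⊞⊞⊞⊞⊞⊞⊞⊞⊞??
⊞∙∙∙∙∙∙⊞⊞??
⊞∙∙∙∙∙∙⊞⊞??
⊞∙∙∙∙⊚∙⊞⊞??
⊞∙∙∙∙∙∙⊞⊞??
⊞∙∙∙∙∙∙⊞???
???????????
???????????
???????????

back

???????????
⊞⊞⊞⊞⊞⊞⊞⊞⊞??
⊞∙∙∙∙∙∙⊞⊞??
⊞∙∙∙∙∙∙⊞⊞??
⊞∙∙∙∙∙∙⊞⊞??
⊞∙∙∙∙⊚∙⊞⊞??
⊞∙∙∙∙∙∙⊞???
???⊞∙⊞⊞⊞???
???????????
???????????
???????????

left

???????????
?⊞⊞⊞⊞⊞⊞⊞⊞⊞?
?⊞∙∙∙∙∙∙⊞⊞?
?⊞∙∙∙∙∙∙⊞⊞?
?⊞∙∙∙∙∙∙⊞⊞?
?⊞∙∙∙⊚∙∙⊞⊞?
?⊞∙∙∙∙∙∙⊞??
???⊞⊞∙⊞⊞⊞??
???????????
???????????
???????????

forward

???????????
???????????
?⊞⊞⊞⊞⊞⊞⊞⊞⊞?
?⊞∙∙∙∙∙∙⊞⊞?
?⊞∙∙∙∙∙∙⊞⊞?
?⊞∙∙∙⊚∙∙⊞⊞?
?⊞∙∙∙∙∙∙⊞⊞?
?⊞∙∙∙∙∙∙⊞??
???⊞⊞∙⊞⊞⊞??
???????????
???????????

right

???????????
???????????
⊞⊞⊞⊞⊞⊞⊞⊞⊞??
⊞∙∙∙∙∙∙⊞⊞??
⊞∙∙∙∙∙∙⊞⊞??
⊞∙∙∙∙⊚∙⊞⊞??
⊞∙∙∙∙∙∙⊞⊞??
⊞∙∙∙∙∙∙⊞???
??⊞⊞∙⊞⊞⊞???
???????????
???????????

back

???????????
⊞⊞⊞⊞⊞⊞⊞⊞⊞??
⊞∙∙∙∙∙∙⊞⊞??
⊞∙∙∙∙∙∙⊞⊞??
⊞∙∙∙∙∙∙⊞⊞??
⊞∙∙∙∙⊚∙⊞⊞??
⊞∙∙∙∙∙∙⊞???
??⊞⊞∙⊞⊞⊞???
???????????
???????????
???????????

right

???????????
⊞⊞⊞⊞⊞⊞⊞⊞???
∙∙∙∙∙∙⊞⊞???
∙∙∙∙∙∙⊞⊞???
∙∙∙∙∙∙⊞⊞???
∙∙∙∙∙⊚⊞⊞???
∙∙∙∙∙∙⊞⊞???
?⊞⊞∙⊞⊞⊞⊞???
???????????
???????????
???????????

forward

???????????
???????????
⊞⊞⊞⊞⊞⊞⊞⊞???
∙∙∙∙∙∙⊞⊞???
∙∙∙∙∙∙⊞⊞???
∙∙∙∙∙⊚⊞⊞???
∙∙∙∙∙∙⊞⊞???
∙∙∙∙∙∙⊞⊞???
?⊞⊞∙⊞⊞⊞⊞???
???????????
???????????

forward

???????????
???????????
???????????
⊞⊞⊞⊞⊞⊞⊞⊞???
∙∙∙∙∙∙⊞⊞???
∙∙∙∙∙⊚⊞⊞???
∙∙∙∙∙∙⊞⊞???
∙∙∙∙∙∙⊞⊞???
∙∙∙∙∙∙⊞⊞???
?⊞⊞∙⊞⊞⊞⊞???
???????????

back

???????????
???????????
⊞⊞⊞⊞⊞⊞⊞⊞???
∙∙∙∙∙∙⊞⊞???
∙∙∙∙∙∙⊞⊞???
∙∙∙∙∙⊚⊞⊞???
∙∙∙∙∙∙⊞⊞???
∙∙∙∙∙∙⊞⊞???
?⊞⊞∙⊞⊞⊞⊞???
???????????
???????????

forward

???????????
???????????
???????????
⊞⊞⊞⊞⊞⊞⊞⊞???
∙∙∙∙∙∙⊞⊞???
∙∙∙∙∙⊚⊞⊞???
∙∙∙∙∙∙⊞⊞???
∙∙∙∙∙∙⊞⊞???
∙∙∙∙∙∙⊞⊞???
?⊞⊞∙⊞⊞⊞⊞???
???????????


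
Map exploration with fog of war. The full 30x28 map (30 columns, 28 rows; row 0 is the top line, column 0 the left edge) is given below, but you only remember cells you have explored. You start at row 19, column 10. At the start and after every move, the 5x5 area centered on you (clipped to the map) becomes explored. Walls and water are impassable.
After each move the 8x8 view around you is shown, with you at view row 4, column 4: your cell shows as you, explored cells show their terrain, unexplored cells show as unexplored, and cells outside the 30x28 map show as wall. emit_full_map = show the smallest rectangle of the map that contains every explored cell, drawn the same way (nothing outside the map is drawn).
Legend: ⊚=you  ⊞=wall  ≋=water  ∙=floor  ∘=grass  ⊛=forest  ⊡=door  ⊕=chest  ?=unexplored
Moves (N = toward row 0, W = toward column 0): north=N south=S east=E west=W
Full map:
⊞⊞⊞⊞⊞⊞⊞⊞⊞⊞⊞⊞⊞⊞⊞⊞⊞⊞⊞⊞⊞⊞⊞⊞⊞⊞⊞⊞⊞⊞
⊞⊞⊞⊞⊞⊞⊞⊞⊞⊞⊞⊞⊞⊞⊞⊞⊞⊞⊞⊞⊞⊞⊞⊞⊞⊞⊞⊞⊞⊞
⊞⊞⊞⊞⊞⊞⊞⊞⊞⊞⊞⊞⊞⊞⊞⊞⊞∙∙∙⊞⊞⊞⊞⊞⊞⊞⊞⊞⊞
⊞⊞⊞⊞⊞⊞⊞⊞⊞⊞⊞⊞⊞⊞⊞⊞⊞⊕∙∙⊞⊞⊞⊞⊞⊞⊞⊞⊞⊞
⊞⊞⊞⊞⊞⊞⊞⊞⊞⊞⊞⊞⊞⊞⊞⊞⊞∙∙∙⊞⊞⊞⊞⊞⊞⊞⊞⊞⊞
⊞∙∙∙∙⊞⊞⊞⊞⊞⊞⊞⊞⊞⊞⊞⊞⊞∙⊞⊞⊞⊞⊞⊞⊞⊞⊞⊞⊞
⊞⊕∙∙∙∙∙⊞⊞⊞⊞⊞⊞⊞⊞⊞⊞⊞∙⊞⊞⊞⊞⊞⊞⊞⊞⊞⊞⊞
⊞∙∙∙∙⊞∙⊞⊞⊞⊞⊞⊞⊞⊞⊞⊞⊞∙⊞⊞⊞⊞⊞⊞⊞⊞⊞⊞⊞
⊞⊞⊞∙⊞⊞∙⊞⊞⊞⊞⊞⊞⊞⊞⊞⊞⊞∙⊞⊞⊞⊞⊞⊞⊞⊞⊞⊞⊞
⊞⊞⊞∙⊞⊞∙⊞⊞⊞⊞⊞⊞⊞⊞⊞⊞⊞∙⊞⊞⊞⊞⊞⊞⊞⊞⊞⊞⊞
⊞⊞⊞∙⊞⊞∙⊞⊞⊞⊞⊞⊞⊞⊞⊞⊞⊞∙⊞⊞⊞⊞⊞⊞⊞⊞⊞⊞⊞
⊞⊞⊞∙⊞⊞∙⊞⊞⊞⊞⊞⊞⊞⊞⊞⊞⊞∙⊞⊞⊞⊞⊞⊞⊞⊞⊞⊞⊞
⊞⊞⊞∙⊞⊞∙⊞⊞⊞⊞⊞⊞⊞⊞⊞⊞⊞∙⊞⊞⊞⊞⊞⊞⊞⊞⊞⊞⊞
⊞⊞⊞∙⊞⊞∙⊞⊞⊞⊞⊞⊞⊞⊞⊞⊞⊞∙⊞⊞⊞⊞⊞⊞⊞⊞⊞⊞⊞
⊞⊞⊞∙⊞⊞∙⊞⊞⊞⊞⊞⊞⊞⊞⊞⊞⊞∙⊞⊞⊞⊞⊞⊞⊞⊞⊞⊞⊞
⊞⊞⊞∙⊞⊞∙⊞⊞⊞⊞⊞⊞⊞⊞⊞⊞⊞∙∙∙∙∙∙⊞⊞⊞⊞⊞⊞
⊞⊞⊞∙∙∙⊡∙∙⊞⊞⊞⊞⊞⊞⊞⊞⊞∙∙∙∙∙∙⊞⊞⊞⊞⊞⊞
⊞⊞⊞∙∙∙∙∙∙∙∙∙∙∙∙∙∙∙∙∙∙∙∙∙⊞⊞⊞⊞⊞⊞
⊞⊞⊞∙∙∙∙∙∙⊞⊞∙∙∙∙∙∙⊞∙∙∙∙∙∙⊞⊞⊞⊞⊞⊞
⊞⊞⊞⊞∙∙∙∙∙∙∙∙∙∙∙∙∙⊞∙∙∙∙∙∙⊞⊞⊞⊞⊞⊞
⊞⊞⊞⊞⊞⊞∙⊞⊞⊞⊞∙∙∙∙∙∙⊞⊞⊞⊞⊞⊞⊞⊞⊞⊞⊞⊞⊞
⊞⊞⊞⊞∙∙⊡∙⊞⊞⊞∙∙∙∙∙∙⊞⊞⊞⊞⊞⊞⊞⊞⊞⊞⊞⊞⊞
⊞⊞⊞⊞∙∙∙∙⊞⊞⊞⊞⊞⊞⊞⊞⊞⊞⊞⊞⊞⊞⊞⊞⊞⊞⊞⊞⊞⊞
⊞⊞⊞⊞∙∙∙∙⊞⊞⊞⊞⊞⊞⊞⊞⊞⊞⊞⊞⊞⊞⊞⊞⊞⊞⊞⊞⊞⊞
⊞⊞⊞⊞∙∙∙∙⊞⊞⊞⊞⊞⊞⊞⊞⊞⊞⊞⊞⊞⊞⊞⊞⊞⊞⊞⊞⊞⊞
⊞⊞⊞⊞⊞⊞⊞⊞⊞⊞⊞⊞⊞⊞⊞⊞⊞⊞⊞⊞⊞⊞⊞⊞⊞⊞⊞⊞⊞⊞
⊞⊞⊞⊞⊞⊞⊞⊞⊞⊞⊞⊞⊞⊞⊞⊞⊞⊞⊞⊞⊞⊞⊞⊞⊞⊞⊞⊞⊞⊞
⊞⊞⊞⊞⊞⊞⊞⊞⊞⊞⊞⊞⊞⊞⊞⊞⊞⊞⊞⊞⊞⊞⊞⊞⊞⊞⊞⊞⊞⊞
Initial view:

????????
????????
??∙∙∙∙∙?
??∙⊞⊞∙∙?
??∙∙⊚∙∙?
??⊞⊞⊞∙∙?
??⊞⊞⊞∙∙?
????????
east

????????
????????
?∙∙∙∙∙∙?
?∙⊞⊞∙∙∙?
?∙∙∙⊚∙∙?
?⊞⊞⊞∙∙∙?
?⊞⊞⊞∙∙∙?
????????

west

????????
????????
??∙∙∙∙∙∙
??∙⊞⊞∙∙∙
??∙∙⊚∙∙∙
??⊞⊞⊞∙∙∙
??⊞⊞⊞∙∙∙
????????

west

????????
????????
??∙∙∙∙∙∙
??∙∙⊞⊞∙∙
??∙∙⊚∙∙∙
??⊞⊞⊞⊞∙∙
??∙⊞⊞⊞∙∙
????????

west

????????
????????
??∙∙∙∙∙∙
??∙∙∙⊞⊞∙
??∙∙⊚∙∙∙
??∙⊞⊞⊞⊞∙
??⊡∙⊞⊞⊞∙
????????

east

????????
????????
?∙∙∙∙∙∙∙
?∙∙∙⊞⊞∙∙
?∙∙∙⊚∙∙∙
?∙⊞⊞⊞⊞∙∙
?⊡∙⊞⊞⊞∙∙
????????

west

????????
????????
??∙∙∙∙∙∙
??∙∙∙⊞⊞∙
??∙∙⊚∙∙∙
??∙⊞⊞⊞⊞∙
??⊡∙⊞⊞⊞∙
????????

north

????????
????????
??⊡∙∙⊞⊞?
??∙∙∙∙∙∙
??∙∙⊚⊞⊞∙
??∙∙∙∙∙∙
??∙⊞⊞⊞⊞∙
??⊡∙⊞⊞⊞∙

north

????????
????????
??∙⊞⊞⊞⊞?
??⊡∙∙⊞⊞?
??∙∙⊚∙∙∙
??∙∙∙⊞⊞∙
??∙∙∙∙∙∙
??∙⊞⊞⊞⊞∙

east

????????
????????
?∙⊞⊞⊞⊞⊞?
?⊡∙∙⊞⊞⊞?
?∙∙∙⊚∙∙∙
?∙∙∙⊞⊞∙∙
?∙∙∙∙∙∙∙
?∙⊞⊞⊞⊞∙∙

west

????????
????????
??∙⊞⊞⊞⊞⊞
??⊡∙∙⊞⊞⊞
??∙∙⊚∙∙∙
??∙∙∙⊞⊞∙
??∙∙∙∙∙∙
??∙⊞⊞⊞⊞∙

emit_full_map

∙⊞⊞⊞⊞⊞??
⊡∙∙⊞⊞⊞??
∙∙⊚∙∙∙∙∙
∙∙∙⊞⊞∙∙∙
∙∙∙∙∙∙∙∙
∙⊞⊞⊞⊞∙∙∙
⊡∙⊞⊞⊞∙∙∙

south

????????
??∙⊞⊞⊞⊞⊞
??⊡∙∙⊞⊞⊞
??∙∙∙∙∙∙
??∙∙⊚⊞⊞∙
??∙∙∙∙∙∙
??∙⊞⊞⊞⊞∙
??⊡∙⊞⊞⊞∙

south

??∙⊞⊞⊞⊞⊞
??⊡∙∙⊞⊞⊞
??∙∙∙∙∙∙
??∙∙∙⊞⊞∙
??∙∙⊚∙∙∙
??∙⊞⊞⊞⊞∙
??⊡∙⊞⊞⊞∙
????????

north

????????
??∙⊞⊞⊞⊞⊞
??⊡∙∙⊞⊞⊞
??∙∙∙∙∙∙
??∙∙⊚⊞⊞∙
??∙∙∙∙∙∙
??∙⊞⊞⊞⊞∙
??⊡∙⊞⊞⊞∙

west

????????
???∙⊞⊞⊞⊞
??∙⊡∙∙⊞⊞
??∙∙∙∙∙∙
??∙∙⊚∙⊞⊞
??∙∙∙∙∙∙
??⊞∙⊞⊞⊞⊞
???⊡∙⊞⊞⊞

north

????????
????????
??⊞∙⊞⊞⊞⊞
??∙⊡∙∙⊞⊞
??∙∙⊚∙∙∙
??∙∙∙∙⊞⊞
??∙∙∙∙∙∙
??⊞∙⊞⊞⊞⊞

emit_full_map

⊞∙⊞⊞⊞⊞⊞??
∙⊡∙∙⊞⊞⊞??
∙∙⊚∙∙∙∙∙∙
∙∙∙∙⊞⊞∙∙∙
∙∙∙∙∙∙∙∙∙
⊞∙⊞⊞⊞⊞∙∙∙
?⊡∙⊞⊞⊞∙∙∙

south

????????
??⊞∙⊞⊞⊞⊞
??∙⊡∙∙⊞⊞
??∙∙∙∙∙∙
??∙∙⊚∙⊞⊞
??∙∙∙∙∙∙
??⊞∙⊞⊞⊞⊞
???⊡∙⊞⊞⊞

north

????????
????????
??⊞∙⊞⊞⊞⊞
??∙⊡∙∙⊞⊞
??∙∙⊚∙∙∙
??∙∙∙∙⊞⊞
??∙∙∙∙∙∙
??⊞∙⊞⊞⊞⊞

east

????????
????????
?⊞∙⊞⊞⊞⊞⊞
?∙⊡∙∙⊞⊞⊞
?∙∙∙⊚∙∙∙
?∙∙∙∙⊞⊞∙
?∙∙∙∙∙∙∙
?⊞∙⊞⊞⊞⊞∙

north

????????
????????
??∙⊞⊞⊞⊞?
?⊞∙⊞⊞⊞⊞⊞
?∙⊡∙⊚⊞⊞⊞
?∙∙∙∙∙∙∙
?∙∙∙∙⊞⊞∙
?∙∙∙∙∙∙∙

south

????????
??∙⊞⊞⊞⊞?
?⊞∙⊞⊞⊞⊞⊞
?∙⊡∙∙⊞⊞⊞
?∙∙∙⊚∙∙∙
?∙∙∙∙⊞⊞∙
?∙∙∙∙∙∙∙
?⊞∙⊞⊞⊞⊞∙

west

????????
???∙⊞⊞⊞⊞
??⊞∙⊞⊞⊞⊞
??∙⊡∙∙⊞⊞
??∙∙⊚∙∙∙
??∙∙∙∙⊞⊞
??∙∙∙∙∙∙
??⊞∙⊞⊞⊞⊞

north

????????
????????
??⊞∙⊞⊞⊞⊞
??⊞∙⊞⊞⊞⊞
??∙⊡⊚∙⊞⊞
??∙∙∙∙∙∙
??∙∙∙∙⊞⊞
??∙∙∙∙∙∙

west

????????
????????
??⊞⊞∙⊞⊞⊞
??⊞⊞∙⊞⊞⊞
??∙∙⊚∙∙⊞
??∙∙∙∙∙∙
??∙∙∙∙∙⊞
???∙∙∙∙∙

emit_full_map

⊞⊞∙⊞⊞⊞⊞???
⊞⊞∙⊞⊞⊞⊞⊞??
∙∙⊚∙∙⊞⊞⊞??
∙∙∙∙∙∙∙∙∙∙
∙∙∙∙∙⊞⊞∙∙∙
?∙∙∙∙∙∙∙∙∙
?⊞∙⊞⊞⊞⊞∙∙∙
??⊡∙⊞⊞⊞∙∙∙

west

????????
????????
??∙⊞⊞∙⊞⊞
??∙⊞⊞∙⊞⊞
??∙∙⊚⊡∙∙
??∙∙∙∙∙∙
??∙∙∙∙∙∙
????∙∙∙∙

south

????????
??∙⊞⊞∙⊞⊞
??∙⊞⊞∙⊞⊞
??∙∙∙⊡∙∙
??∙∙⊚∙∙∙
??∙∙∙∙∙∙
??⊞∙∙∙∙∙
????⊞∙⊞⊞

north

????????
????????
??∙⊞⊞∙⊞⊞
??∙⊞⊞∙⊞⊞
??∙∙⊚⊡∙∙
??∙∙∙∙∙∙
??∙∙∙∙∙∙
??⊞∙∙∙∙∙

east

????????
????????
?∙⊞⊞∙⊞⊞⊞
?∙⊞⊞∙⊞⊞⊞
?∙∙∙⊚∙∙⊞
?∙∙∙∙∙∙∙
?∙∙∙∙∙∙⊞
?⊞∙∙∙∙∙∙

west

????????
????????
??∙⊞⊞∙⊞⊞
??∙⊞⊞∙⊞⊞
??∙∙⊚⊡∙∙
??∙∙∙∙∙∙
??∙∙∙∙∙∙
??⊞∙∙∙∙∙

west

????????
????????
??⊞∙⊞⊞∙⊞
??⊞∙⊞⊞∙⊞
??⊞∙⊚∙⊡∙
??⊞∙∙∙∙∙
??⊞∙∙∙∙∙
???⊞∙∙∙∙

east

????????
????????
?⊞∙⊞⊞∙⊞⊞
?⊞∙⊞⊞∙⊞⊞
?⊞∙∙⊚⊡∙∙
?⊞∙∙∙∙∙∙
?⊞∙∙∙∙∙∙
??⊞∙∙∙∙∙

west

????????
????????
??⊞∙⊞⊞∙⊞
??⊞∙⊞⊞∙⊞
??⊞∙⊚∙⊡∙
??⊞∙∙∙∙∙
??⊞∙∙∙∙∙
???⊞∙∙∙∙

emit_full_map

⊞∙⊞⊞∙⊞⊞⊞⊞???
⊞∙⊞⊞∙⊞⊞⊞⊞⊞??
⊞∙⊚∙⊡∙∙⊞⊞⊞??
⊞∙∙∙∙∙∙∙∙∙∙∙
⊞∙∙∙∙∙∙⊞⊞∙∙∙
?⊞∙∙∙∙∙∙∙∙∙∙
???⊞∙⊞⊞⊞⊞∙∙∙
????⊡∙⊞⊞⊞∙∙∙

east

????????
????????
?⊞∙⊞⊞∙⊞⊞
?⊞∙⊞⊞∙⊞⊞
?⊞∙∙⊚⊡∙∙
?⊞∙∙∙∙∙∙
?⊞∙∙∙∙∙∙
??⊞∙∙∙∙∙


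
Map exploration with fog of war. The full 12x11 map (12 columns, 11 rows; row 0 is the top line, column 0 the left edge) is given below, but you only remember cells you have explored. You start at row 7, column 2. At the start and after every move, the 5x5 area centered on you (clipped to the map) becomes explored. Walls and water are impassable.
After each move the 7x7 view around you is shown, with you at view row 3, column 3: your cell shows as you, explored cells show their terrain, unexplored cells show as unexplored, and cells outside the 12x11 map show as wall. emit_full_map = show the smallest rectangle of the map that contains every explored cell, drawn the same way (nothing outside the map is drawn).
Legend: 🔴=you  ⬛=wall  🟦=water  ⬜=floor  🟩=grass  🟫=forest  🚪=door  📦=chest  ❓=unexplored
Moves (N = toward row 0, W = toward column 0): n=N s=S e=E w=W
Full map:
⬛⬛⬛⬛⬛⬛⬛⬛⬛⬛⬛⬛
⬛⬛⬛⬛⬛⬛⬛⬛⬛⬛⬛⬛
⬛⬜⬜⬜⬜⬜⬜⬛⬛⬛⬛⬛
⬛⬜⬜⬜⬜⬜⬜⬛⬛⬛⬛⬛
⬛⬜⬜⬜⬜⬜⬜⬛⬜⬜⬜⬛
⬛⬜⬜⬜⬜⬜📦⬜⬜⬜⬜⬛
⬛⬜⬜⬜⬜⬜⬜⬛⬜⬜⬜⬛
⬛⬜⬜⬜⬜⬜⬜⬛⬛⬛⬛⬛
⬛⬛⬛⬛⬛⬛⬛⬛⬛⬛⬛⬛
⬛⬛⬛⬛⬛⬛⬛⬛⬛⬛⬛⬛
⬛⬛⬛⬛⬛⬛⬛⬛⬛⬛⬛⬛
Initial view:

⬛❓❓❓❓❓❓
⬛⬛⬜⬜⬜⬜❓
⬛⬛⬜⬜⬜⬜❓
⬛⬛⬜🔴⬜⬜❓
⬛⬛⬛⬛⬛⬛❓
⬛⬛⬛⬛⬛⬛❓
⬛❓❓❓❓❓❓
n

⬛❓❓❓❓❓❓
⬛⬛⬜⬜⬜⬜❓
⬛⬛⬜⬜⬜⬜❓
⬛⬛⬜🔴⬜⬜❓
⬛⬛⬜⬜⬜⬜❓
⬛⬛⬛⬛⬛⬛❓
⬛⬛⬛⬛⬛⬛❓

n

⬛❓❓❓❓❓❓
⬛⬛⬜⬜⬜⬜❓
⬛⬛⬜⬜⬜⬜❓
⬛⬛⬜🔴⬜⬜❓
⬛⬛⬜⬜⬜⬜❓
⬛⬛⬜⬜⬜⬜❓
⬛⬛⬛⬛⬛⬛❓

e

❓❓❓❓❓❓❓
⬛⬜⬜⬜⬜⬜❓
⬛⬜⬜⬜⬜⬜❓
⬛⬜⬜🔴⬜⬜❓
⬛⬜⬜⬜⬜⬜❓
⬛⬜⬜⬜⬜⬜❓
⬛⬛⬛⬛⬛❓❓

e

❓❓❓❓❓❓❓
⬜⬜⬜⬜⬜⬜❓
⬜⬜⬜⬜⬜⬜❓
⬜⬜⬜🔴⬜📦❓
⬜⬜⬜⬜⬜⬜❓
⬜⬜⬜⬜⬜⬜❓
⬛⬛⬛⬛❓❓❓

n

❓❓❓❓❓❓❓
❓⬜⬜⬜⬜⬜❓
⬜⬜⬜⬜⬜⬜❓
⬜⬜⬜🔴⬜⬜❓
⬜⬜⬜⬜⬜📦❓
⬜⬜⬜⬜⬜⬜❓
⬜⬜⬜⬜⬜⬜❓

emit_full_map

❓❓⬜⬜⬜⬜⬜
⬛⬜⬜⬜⬜⬜⬜
⬛⬜⬜⬜🔴⬜⬜
⬛⬜⬜⬜⬜⬜📦
⬛⬜⬜⬜⬜⬜⬜
⬛⬜⬜⬜⬜⬜⬜
⬛⬛⬛⬛⬛❓❓
⬛⬛⬛⬛⬛❓❓

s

❓⬜⬜⬜⬜⬜❓
⬜⬜⬜⬜⬜⬜❓
⬜⬜⬜⬜⬜⬜❓
⬜⬜⬜🔴⬜📦❓
⬜⬜⬜⬜⬜⬜❓
⬜⬜⬜⬜⬜⬜❓
⬛⬛⬛⬛❓❓❓

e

⬜⬜⬜⬜⬜❓❓
⬜⬜⬜⬜⬜⬛❓
⬜⬜⬜⬜⬜⬛❓
⬜⬜⬜🔴📦⬜❓
⬜⬜⬜⬜⬜⬛❓
⬜⬜⬜⬜⬜⬛❓
⬛⬛⬛❓❓❓❓

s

⬜⬜⬜⬜⬜⬛❓
⬜⬜⬜⬜⬜⬛❓
⬜⬜⬜⬜📦⬜❓
⬜⬜⬜🔴⬜⬛❓
⬜⬜⬜⬜⬜⬛❓
⬛⬛⬛⬛⬛⬛❓
⬛⬛⬛❓❓❓❓

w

⬜⬜⬜⬜⬜⬜⬛
⬜⬜⬜⬜⬜⬜⬛
⬜⬜⬜⬜⬜📦⬜
⬜⬜⬜🔴⬜⬜⬛
⬜⬜⬜⬜⬜⬜⬛
⬛⬛⬛⬛⬛⬛⬛
⬛⬛⬛⬛❓❓❓

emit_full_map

❓❓⬜⬜⬜⬜⬜❓
⬛⬜⬜⬜⬜⬜⬜⬛
⬛⬜⬜⬜⬜⬜⬜⬛
⬛⬜⬜⬜⬜⬜📦⬜
⬛⬜⬜⬜🔴⬜⬜⬛
⬛⬜⬜⬜⬜⬜⬜⬛
⬛⬛⬛⬛⬛⬛⬛⬛
⬛⬛⬛⬛⬛❓❓❓

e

⬜⬜⬜⬜⬜⬛❓
⬜⬜⬜⬜⬜⬛❓
⬜⬜⬜⬜📦⬜❓
⬜⬜⬜🔴⬜⬛❓
⬜⬜⬜⬜⬜⬛❓
⬛⬛⬛⬛⬛⬛❓
⬛⬛⬛❓❓❓❓

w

⬜⬜⬜⬜⬜⬜⬛
⬜⬜⬜⬜⬜⬜⬛
⬜⬜⬜⬜⬜📦⬜
⬜⬜⬜🔴⬜⬜⬛
⬜⬜⬜⬜⬜⬜⬛
⬛⬛⬛⬛⬛⬛⬛
⬛⬛⬛⬛❓❓❓

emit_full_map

❓❓⬜⬜⬜⬜⬜❓
⬛⬜⬜⬜⬜⬜⬜⬛
⬛⬜⬜⬜⬜⬜⬜⬛
⬛⬜⬜⬜⬜⬜📦⬜
⬛⬜⬜⬜🔴⬜⬜⬛
⬛⬜⬜⬜⬜⬜⬜⬛
⬛⬛⬛⬛⬛⬛⬛⬛
⬛⬛⬛⬛⬛❓❓❓


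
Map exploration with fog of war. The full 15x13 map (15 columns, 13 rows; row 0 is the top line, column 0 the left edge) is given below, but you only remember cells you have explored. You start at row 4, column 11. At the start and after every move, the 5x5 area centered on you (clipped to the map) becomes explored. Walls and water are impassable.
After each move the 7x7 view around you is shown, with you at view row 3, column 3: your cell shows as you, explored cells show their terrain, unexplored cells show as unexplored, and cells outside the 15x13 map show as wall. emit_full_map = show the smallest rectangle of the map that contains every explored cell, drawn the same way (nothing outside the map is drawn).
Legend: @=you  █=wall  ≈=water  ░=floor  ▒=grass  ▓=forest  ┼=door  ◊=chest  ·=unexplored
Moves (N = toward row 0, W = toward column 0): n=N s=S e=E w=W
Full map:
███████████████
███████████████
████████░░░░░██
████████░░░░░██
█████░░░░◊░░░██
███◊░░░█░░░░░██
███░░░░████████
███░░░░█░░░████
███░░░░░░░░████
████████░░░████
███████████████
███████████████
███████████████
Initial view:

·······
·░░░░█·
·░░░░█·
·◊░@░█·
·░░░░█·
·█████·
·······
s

·░░░░█·
·░░░░█·
·◊░░░█·
·░░@░█·
·█████·
·░░███·
·······

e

░░░░█·█
░░░░███
◊░░░███
░░░@███
███████
░░█████
······█

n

······█
░░░░███
░░░░███
◊░░@███
░░░░███
███████
░░█████

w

·······
·░░░░██
·░░░░██
·◊░@░██
·░░░░██
·██████
·░░████

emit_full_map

░░░░██
░░░░██
◊░@░██
░░░░██
██████
░░████

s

·░░░░██
·░░░░██
·◊░░░██
·░░@░██
·██████
·░░████
·······

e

░░░░███
░░░░███
◊░░░███
░░░@███
███████
░░█████
······█

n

······█
░░░░███
░░░░███
◊░░@███
░░░░███
███████
░░█████

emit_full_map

░░░░██
░░░░██
◊░░@██
░░░░██
██████
░░████


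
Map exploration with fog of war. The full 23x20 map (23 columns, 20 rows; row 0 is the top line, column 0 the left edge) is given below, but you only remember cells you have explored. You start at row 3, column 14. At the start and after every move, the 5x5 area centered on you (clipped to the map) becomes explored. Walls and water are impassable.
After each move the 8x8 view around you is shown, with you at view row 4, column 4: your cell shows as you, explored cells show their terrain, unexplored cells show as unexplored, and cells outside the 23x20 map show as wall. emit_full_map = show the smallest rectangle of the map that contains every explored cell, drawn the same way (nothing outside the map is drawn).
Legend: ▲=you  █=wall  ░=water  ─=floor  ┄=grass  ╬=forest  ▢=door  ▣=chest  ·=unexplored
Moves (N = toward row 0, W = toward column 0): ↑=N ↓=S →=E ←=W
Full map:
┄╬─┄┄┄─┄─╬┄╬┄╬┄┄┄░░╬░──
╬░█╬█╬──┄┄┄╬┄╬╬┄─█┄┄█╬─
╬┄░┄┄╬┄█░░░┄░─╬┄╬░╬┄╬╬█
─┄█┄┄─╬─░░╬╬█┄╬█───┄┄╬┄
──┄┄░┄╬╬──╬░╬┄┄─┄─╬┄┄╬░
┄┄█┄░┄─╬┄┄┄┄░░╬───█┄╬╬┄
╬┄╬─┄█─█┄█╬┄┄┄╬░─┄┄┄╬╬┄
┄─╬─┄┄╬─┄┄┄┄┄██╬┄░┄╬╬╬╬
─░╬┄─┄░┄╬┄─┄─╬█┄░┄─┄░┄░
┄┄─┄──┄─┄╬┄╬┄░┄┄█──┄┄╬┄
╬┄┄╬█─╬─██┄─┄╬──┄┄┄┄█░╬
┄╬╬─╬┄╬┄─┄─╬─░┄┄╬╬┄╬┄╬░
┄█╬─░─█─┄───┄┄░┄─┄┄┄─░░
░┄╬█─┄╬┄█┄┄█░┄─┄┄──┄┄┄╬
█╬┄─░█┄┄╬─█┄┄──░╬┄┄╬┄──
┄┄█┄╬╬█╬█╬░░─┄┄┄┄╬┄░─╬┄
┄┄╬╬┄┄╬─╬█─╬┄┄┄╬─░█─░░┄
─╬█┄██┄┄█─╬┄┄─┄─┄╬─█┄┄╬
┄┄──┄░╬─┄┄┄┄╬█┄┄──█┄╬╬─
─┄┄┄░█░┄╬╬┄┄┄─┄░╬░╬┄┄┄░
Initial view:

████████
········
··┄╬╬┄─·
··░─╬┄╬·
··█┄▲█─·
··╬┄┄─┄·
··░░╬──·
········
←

████████
········
··╬┄╬╬┄─
··┄░─╬┄╬
··╬█▲╬█─
··░╬┄┄─┄
··┄░░╬──
········

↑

████████
████████
··╬┄╬┄┄·
··╬┄╬╬┄─
··┄░▲╬┄╬
··╬█┄╬█─
··░╬┄┄─┄
··┄░░╬──

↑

████████
████████
████████
··╬┄╬┄┄·
··╬┄▲╬┄─
··┄░─╬┄╬
··╬█┄╬█─
··░╬┄┄─┄

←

████████
████████
████████
··┄╬┄╬┄┄
··┄╬▲╬╬┄
··░┄░─╬┄
··╬╬█┄╬█
···░╬┄┄─

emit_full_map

┄╬┄╬┄┄·
┄╬▲╬╬┄─
░┄░─╬┄╬
╬╬█┄╬█─
·░╬┄┄─┄
·┄░░╬──

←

████████
████████
████████
··╬┄╬┄╬┄
··┄┄▲┄╬╬
··░░┄░─╬
··░╬╬█┄╬
····░╬┄┄

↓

████████
████████
··╬┄╬┄╬┄
··┄┄╬┄╬╬
··░░▲░─╬
··░╬╬█┄╬
··─╬░╬┄┄
····┄░░╬

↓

████████
··╬┄╬┄╬┄
··┄┄╬┄╬╬
··░░┄░─╬
··░╬▲█┄╬
··─╬░╬┄┄
··┄┄┄░░╬
········

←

████████
···╬┄╬┄╬
··┄┄┄╬┄╬
··░░░┄░─
··░░▲╬█┄
··──╬░╬┄
··┄┄┄┄░░
········

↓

···╬┄╬┄╬
··┄┄┄╬┄╬
··░░░┄░─
··░░╬╬█┄
··──▲░╬┄
··┄┄┄┄░░
··┄█╬┄┄·
········

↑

████████
···╬┄╬┄╬
··┄┄┄╬┄╬
··░░░┄░─
··░░▲╬█┄
··──╬░╬┄
··┄┄┄┄░░
··┄█╬┄┄·

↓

···╬┄╬┄╬
··┄┄┄╬┄╬
··░░░┄░─
··░░╬╬█┄
··──▲░╬┄
··┄┄┄┄░░
··┄█╬┄┄·
········

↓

··┄┄┄╬┄╬
··░░░┄░─
··░░╬╬█┄
··──╬░╬┄
··┄┄▲┄░░
··┄█╬┄┄·
··┄┄┄┄┄·
········

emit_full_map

·╬┄╬┄╬┄┄·
┄┄┄╬┄╬╬┄─
░░░┄░─╬┄╬
░░╬╬█┄╬█─
──╬░╬┄┄─┄
┄┄▲┄░░╬──
┄█╬┄┄····
┄┄┄┄┄····

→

·┄┄┄╬┄╬╬
·░░░┄░─╬
·░░╬╬█┄╬
·──╬░╬┄┄
·┄┄┄▲░░╬
·┄█╬┄┄┄·
·┄┄┄┄┄█·
········

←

··┄┄┄╬┄╬
··░░░┄░─
··░░╬╬█┄
··──╬░╬┄
··┄┄▲┄░░
··┄█╬┄┄┄
··┄┄┄┄┄█
········

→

·┄┄┄╬┄╬╬
·░░░┄░─╬
·░░╬╬█┄╬
·──╬░╬┄┄
·┄┄┄▲░░╬
·┄█╬┄┄┄·
·┄┄┄┄┄█·
········

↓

·░░░┄░─╬
·░░╬╬█┄╬
·──╬░╬┄┄
·┄┄┄┄░░╬
·┄█╬▲┄┄·
·┄┄┄┄┄█·
··┄─┄─╬·
········

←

··░░░┄░─
··░░╬╬█┄
··──╬░╬┄
··┄┄┄┄░░
··┄█▲┄┄┄
··┄┄┄┄┄█
··╬┄─┄─╬
········

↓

··░░╬╬█┄
··──╬░╬┄
··┄┄┄┄░░
··┄█╬┄┄┄
··┄┄▲┄┄█
··╬┄─┄─╬
··┄╬┄╬┄·
········

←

···░░╬╬█
···──╬░╬
··╬┄┄┄┄░
··█┄█╬┄┄
··─┄▲┄┄┄
··┄╬┄─┄─
··─┄╬┄╬┄
········

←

····░░╬╬
····──╬░
··─╬┄┄┄┄
··─█┄█╬┄
··╬─▲┄┄┄
··░┄╬┄─┄
··┄─┄╬┄╬
········

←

·····░░╬
·····──╬
··┄─╬┄┄┄
··█─█┄█╬
··┄╬▲┄┄┄
··┄░┄╬┄─
··─┄─┄╬┄
········

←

······░░
······──
··░┄─╬┄┄
··┄█─█┄█
··┄┄▲─┄┄
··─┄░┄╬┄
··──┄─┄╬
········

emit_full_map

·····╬┄╬┄╬┄┄·
····┄┄┄╬┄╬╬┄─
····░░░┄░─╬┄╬
····░░╬╬█┄╬█─
····──╬░╬┄┄─┄
░┄─╬┄┄┄┄░░╬──
┄█─█┄█╬┄┄┄···
┄┄▲─┄┄┄┄┄█···
─┄░┄╬┄─┄─╬···
──┄─┄╬┄╬┄····

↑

······░░
······░░
··░┄╬╬──
··░┄─╬┄┄
··┄█▲█┄█
··┄┄╬─┄┄
··─┄░┄╬┄
··──┄─┄╬

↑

······┄┄
······░░
··┄─╬─░░
··░┄╬╬──
··░┄▲╬┄┄
··┄█─█┄█
··┄┄╬─┄┄
··─┄░┄╬┄

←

·······┄
·······░
··┄┄─╬─░
··┄░┄╬╬─
··┄░▲─╬┄
··─┄█─█┄
··─┄┄╬─┄
···─┄░┄╬

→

······┄┄
······░░
·┄┄─╬─░░
·┄░┄╬╬──
·┄░┄▲╬┄┄
·─┄█─█┄█
·─┄┄╬─┄┄
··─┄░┄╬┄

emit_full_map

······╬┄╬┄╬┄┄·
·····┄┄┄╬┄╬╬┄─
·····░░░┄░─╬┄╬
┄┄─╬─░░╬╬█┄╬█─
┄░┄╬╬──╬░╬┄┄─┄
┄░┄▲╬┄┄┄┄░░╬──
─┄█─█┄█╬┄┄┄···
─┄┄╬─┄┄┄┄┄█···
·─┄░┄╬┄─┄─╬···
·──┄─┄╬┄╬┄····

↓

······░░
·┄┄─╬─░░
·┄░┄╬╬──
·┄░┄─╬┄┄
·─┄█▲█┄█
·─┄┄╬─┄┄
··─┄░┄╬┄
··──┄─┄╬

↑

······┄┄
······░░
·┄┄─╬─░░
·┄░┄╬╬──
·┄░┄▲╬┄┄
·─┄█─█┄█
·─┄┄╬─┄┄
··─┄░┄╬┄

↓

······░░
·┄┄─╬─░░
·┄░┄╬╬──
·┄░┄─╬┄┄
·─┄█▲█┄█
·─┄┄╬─┄┄
··─┄░┄╬┄
··──┄─┄╬


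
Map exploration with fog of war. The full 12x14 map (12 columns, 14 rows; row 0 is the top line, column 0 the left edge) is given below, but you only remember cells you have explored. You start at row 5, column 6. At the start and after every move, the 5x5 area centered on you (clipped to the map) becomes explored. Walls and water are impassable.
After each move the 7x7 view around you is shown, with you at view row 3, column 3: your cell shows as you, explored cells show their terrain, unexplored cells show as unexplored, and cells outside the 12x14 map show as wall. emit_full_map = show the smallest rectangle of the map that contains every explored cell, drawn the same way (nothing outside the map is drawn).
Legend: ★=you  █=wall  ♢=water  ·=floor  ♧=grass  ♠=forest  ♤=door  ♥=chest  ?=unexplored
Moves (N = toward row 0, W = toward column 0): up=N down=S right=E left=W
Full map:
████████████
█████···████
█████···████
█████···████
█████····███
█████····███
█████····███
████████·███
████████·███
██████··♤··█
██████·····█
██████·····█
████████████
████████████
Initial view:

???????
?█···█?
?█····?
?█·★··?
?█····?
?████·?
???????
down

?█···█?
?█····?
?█····?
?█·★··?
?████·?
?████·?
???????

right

█···█??
█····█?
█····█?
█··★·█?
████·█?
████·█?
???????

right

···█???
····██?
····██?
···★██?
███·██?
███·██?
???????

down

····██?
····██?
····██?
███★██?
███·██?
?··♤··?
???????

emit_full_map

█···█??
█····██
█····██
█····██
████★██
████·██
??··♤··

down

····██?
····██?
███·██?
███★██?
?··♤··?
?·····?
???????

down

····██?
███·██?
███·██?
?··★··?
?·····?
?·····?
???????

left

█····██
████·██
████·██
?█·★♤··
?█·····
?█·····
???????

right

····██?
███·██?
███·██?
█··★··?
█·····?
█·····?
???????

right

···██?█
██·████
██·████
··♤★·██
·····██
·····██
??????█

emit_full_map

█···█???
█····██?
█····██?
█····██?
████·███
████·███
?█··♤★·█
?█·····█
?█·····█

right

··██?██
█·█████
█·█████
·♤·★███
····███
····███
?????██

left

···██?█
██·████
██·████
··♤★·██
·····██
·····██
??????█

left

····██?
███·███
███·███
█··★··█
█·····█
█·····█
???????

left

█····██
████·██
████·██
?█·★♤··
?█·····
?█·····
???????

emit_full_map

█···█???
█····██?
█····██?
█····██?
████·███
████·███
?█·★♤··█
?█·····█
?█·····█

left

?█····█
?████·█
?████·█
?██★·♤·
?██····
?██····
???????

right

█····██
████·██
████·██
██·★♤··
██·····
██·····
???????

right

····██?
███·███
███·███
█··★··█
█·····█
█·····█
???????

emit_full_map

█···█???
█····██?
█····██?
█····██?
████·███
████·███
██··★··█
██·····█
██·····█
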